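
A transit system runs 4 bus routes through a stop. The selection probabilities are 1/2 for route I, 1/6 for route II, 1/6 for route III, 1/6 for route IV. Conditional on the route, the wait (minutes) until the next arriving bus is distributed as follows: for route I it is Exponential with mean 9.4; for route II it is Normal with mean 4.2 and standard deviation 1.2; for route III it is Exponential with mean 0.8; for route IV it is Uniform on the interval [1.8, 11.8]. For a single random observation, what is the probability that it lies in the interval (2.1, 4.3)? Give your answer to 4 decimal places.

Conditional on each route, P(2.1 < X < 4.3): I: 0.166894; II: 0.493148; III: 0.0678088; IV: 0.22.
By total probability, P(2.1 < X < 4.3) = 0.5·0.166894 + 0.166667·0.493148 + 0.166667·0.0678088 + 0.166667·0.22 = 0.213606.

0.2136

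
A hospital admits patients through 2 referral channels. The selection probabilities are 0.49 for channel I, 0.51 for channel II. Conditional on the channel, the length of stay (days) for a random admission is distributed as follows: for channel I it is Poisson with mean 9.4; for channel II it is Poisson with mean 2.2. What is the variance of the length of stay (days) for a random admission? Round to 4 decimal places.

18.6828

Per component, I: μ=9.4, E[X²]=97.76; II: μ=2.2, E[X²]=7.04.
E[X] = 0.49·9.4 + 0.51·2.2 = 5.728.
E[X²] = 0.49·97.76 + 0.51·7.04 = 51.4928.
Var(X) = E[X²] − (E[X])² = 51.4928 − 32.81 = 18.6828.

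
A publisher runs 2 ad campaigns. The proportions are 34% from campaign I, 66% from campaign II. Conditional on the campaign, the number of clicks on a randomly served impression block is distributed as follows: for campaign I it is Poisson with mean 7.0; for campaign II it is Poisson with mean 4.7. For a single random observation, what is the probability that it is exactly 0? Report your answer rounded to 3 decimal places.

Conditional on each campaign, P(X = 0): I: 0.000911882; II: 0.00909528.
By total probability, P(X = 0) = 0.34·0.000911882 + 0.66·0.00909528 = 0.00631292.

0.006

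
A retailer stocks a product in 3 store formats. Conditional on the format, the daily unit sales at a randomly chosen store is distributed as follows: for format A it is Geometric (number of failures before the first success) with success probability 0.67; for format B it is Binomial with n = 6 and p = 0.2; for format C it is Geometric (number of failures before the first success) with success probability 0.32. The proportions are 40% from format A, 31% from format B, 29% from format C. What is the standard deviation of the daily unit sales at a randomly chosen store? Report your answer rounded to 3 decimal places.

1.722

Per component, A: μ=0.492537, E[X²]=0.977723; B: μ=1.2, E[X²]=2.4; C: μ=2.125, E[X²]=11.1562.
E[X] = 0.4·0.492537 + 0.31·1.2 + 0.29·2.125 = 1.18526.
E[X²] = 0.4·0.977723 + 0.31·2.4 + 0.29·11.1562 = 4.3704.
Var(X) = E[X²] − (E[X])² = 4.3704 − 1.40485 = 2.96555.
SD(X) = √2.96555 = 1.72208.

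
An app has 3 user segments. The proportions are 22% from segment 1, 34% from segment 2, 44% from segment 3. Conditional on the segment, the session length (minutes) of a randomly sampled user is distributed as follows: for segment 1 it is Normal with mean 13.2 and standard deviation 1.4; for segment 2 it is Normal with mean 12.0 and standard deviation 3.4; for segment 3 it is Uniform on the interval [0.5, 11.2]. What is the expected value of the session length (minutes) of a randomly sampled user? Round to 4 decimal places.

Component means — 1: 13.2; 2: 12; 3: 5.85.
E[X] = 0.22·13.2 + 0.34·12 + 0.44·5.85 = 9.558.

9.5580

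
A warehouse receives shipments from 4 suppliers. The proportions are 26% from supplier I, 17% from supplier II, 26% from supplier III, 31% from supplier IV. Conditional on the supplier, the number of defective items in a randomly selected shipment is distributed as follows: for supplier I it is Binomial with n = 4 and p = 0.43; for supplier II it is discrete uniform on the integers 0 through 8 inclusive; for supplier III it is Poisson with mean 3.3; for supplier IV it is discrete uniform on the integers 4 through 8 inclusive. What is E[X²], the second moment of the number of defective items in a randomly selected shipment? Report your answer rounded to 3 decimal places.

20.347

For each component E[X²] = Var + (mean)², giving I: 3.9388; II: 22.6667; III: 14.19; IV: 38.
Overall E[X²] = 0.26·3.9388 + 0.17·22.6667 + 0.26·14.19 + 0.31·38 = 20.3468.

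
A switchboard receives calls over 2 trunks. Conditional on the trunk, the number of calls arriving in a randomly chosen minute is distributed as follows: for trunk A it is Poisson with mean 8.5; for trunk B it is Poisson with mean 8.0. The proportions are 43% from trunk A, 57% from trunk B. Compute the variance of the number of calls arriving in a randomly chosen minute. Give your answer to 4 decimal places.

Per component, A: μ=8.5, E[X²]=80.75; B: μ=8, E[X²]=72.
E[X] = 0.43·8.5 + 0.57·8 = 8.215.
E[X²] = 0.43·80.75 + 0.57·72 = 75.7625.
Var(X) = E[X²] − (E[X])² = 75.7625 − 67.4862 = 8.27627.

8.2763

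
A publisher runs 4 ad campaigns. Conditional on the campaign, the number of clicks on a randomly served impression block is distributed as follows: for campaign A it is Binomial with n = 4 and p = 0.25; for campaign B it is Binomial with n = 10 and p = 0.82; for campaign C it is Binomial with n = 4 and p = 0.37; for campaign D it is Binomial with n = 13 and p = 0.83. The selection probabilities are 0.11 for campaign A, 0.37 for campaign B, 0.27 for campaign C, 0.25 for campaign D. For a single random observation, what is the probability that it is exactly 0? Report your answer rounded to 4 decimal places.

0.0773

Conditional on each campaign, P(X = 0): A: 0.316406; B: 3.57047e-08; C: 0.15753; D: 9.90458e-11.
By total probability, P(X = 0) = 0.11·0.316406 + 0.37·3.57047e-08 + 0.27·0.15753 + 0.25·9.90458e-11 = 0.0773377.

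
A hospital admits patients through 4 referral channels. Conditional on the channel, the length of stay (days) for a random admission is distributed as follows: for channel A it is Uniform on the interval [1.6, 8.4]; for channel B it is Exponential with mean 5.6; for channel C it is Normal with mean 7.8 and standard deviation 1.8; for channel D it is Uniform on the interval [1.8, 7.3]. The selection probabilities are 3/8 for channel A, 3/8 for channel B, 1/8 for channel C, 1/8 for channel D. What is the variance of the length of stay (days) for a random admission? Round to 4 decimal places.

14.7963

Per component, A: μ=5, E[X²]=28.8533; B: μ=5.6, E[X²]=62.72; C: μ=7.8, E[X²]=64.08; D: μ=4.55, E[X²]=23.2233.
E[X] = 0.375·5 + 0.375·5.6 + 0.125·7.8 + 0.125·4.55 = 5.51875.
E[X²] = 0.375·28.8533 + 0.375·62.72 + 0.125·64.08 + 0.125·23.2233 = 45.2529.
Var(X) = E[X²] − (E[X])² = 45.2529 − 30.4566 = 14.7963.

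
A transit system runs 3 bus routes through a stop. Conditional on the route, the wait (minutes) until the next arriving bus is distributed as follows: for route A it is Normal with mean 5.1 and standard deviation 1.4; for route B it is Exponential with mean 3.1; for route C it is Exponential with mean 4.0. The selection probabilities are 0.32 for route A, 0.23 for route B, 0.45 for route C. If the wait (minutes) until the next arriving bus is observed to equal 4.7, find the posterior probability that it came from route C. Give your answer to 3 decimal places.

Likelihoods f(4.7 | ·): A: 0.273562; B: 0.0708259; C: 0.0772047.
Posterior ∝ prior × likelihood. Numerator for C: 0.45·0.0772047 = 0.0347421.
Normalizing constant: 0.32·0.273562 + 0.23·0.0708259 + 0.45·0.0772047 = 0.138572.
P(C | observation) = 0.0347421 / 0.138572 = 0.250716.

0.251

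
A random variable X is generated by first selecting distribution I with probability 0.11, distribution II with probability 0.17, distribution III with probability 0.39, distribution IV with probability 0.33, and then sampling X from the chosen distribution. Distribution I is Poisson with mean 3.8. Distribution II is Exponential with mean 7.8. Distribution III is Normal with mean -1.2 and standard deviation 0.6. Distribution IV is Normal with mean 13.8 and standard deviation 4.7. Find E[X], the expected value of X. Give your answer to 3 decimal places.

5.830

Component means — I: 3.8; II: 7.8; III: -1.2; IV: 13.8.
E[X] = 0.11·3.8 + 0.17·7.8 + 0.39·-1.2 + 0.33·13.8 = 5.83.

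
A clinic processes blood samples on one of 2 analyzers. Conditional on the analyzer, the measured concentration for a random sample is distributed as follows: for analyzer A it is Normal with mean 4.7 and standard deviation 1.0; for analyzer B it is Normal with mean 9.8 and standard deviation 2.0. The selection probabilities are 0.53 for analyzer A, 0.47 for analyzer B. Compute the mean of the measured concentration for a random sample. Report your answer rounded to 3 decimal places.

Component means — A: 4.7; B: 9.8.
E[X] = 0.53·4.7 + 0.47·9.8 = 7.097.

7.097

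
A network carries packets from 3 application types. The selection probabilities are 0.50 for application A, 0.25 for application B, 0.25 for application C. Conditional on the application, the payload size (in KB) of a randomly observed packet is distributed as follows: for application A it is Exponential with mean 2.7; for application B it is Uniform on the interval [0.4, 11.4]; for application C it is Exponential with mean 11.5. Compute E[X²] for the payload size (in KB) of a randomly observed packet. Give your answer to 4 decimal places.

For each component E[X²] = Var + (mean)², giving A: 14.58; B: 44.8933; C: 264.5.
Overall E[X²] = 0.5·14.58 + 0.25·44.8933 + 0.25·264.5 = 84.6383.

84.6383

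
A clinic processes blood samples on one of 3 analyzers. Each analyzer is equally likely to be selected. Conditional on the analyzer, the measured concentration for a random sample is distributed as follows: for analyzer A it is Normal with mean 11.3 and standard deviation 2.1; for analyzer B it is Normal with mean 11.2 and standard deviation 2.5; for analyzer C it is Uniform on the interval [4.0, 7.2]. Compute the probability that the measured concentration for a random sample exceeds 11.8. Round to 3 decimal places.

0.270

Conditional on each analyzer, P(X > 11.8): A: 0.405904; B: 0.405165; C: 0.
By total probability, P(X > 11.8) = 0.333333·0.405904 + 0.333333·0.405165 + 0.333333·0 = 0.270356.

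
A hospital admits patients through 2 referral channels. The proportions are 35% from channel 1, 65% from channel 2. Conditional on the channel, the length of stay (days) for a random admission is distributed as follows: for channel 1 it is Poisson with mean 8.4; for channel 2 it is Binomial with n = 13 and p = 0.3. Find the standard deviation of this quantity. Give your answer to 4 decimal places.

Per component, 1: μ=8.4, E[X²]=78.96; 2: μ=3.9, E[X²]=17.94.
E[X] = 0.35·8.4 + 0.65·3.9 = 5.475.
E[X²] = 0.35·78.96 + 0.65·17.94 = 39.297.
Var(X) = E[X²] − (E[X])² = 39.297 − 29.9756 = 9.32138.
SD(X) = √9.32138 = 3.05309.

3.0531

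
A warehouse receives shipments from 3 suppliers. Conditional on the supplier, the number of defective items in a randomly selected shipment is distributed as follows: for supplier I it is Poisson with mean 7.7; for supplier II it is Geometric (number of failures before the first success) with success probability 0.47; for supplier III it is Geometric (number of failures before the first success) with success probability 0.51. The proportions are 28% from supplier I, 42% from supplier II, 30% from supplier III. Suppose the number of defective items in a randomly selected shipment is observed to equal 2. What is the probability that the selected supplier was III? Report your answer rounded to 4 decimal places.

Likelihoods P(X=2 | ·): I: 0.0134241; II: 0.132023; III: 0.122451.
Posterior ∝ prior × likelihood. Numerator for III: 0.3·0.122451 = 0.0367353.
Normalizing constant: 0.28·0.0134241 + 0.42·0.132023 + 0.3·0.122451 = 0.0959437.
P(III | observation) = 0.0367353 / 0.0959437 = 0.382884.

0.3829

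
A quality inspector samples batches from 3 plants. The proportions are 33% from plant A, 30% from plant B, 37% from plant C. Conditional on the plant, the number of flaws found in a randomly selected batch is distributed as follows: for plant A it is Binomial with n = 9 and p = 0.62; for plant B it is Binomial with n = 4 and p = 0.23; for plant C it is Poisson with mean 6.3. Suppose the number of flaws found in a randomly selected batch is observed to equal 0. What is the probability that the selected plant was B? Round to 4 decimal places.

Likelihoods P(X=0 | ·): A: 0.000165216; B: 0.35153; C: 0.0018363.
Posterior ∝ prior × likelihood. Numerator for B: 0.3·0.35153 = 0.105459.
Normalizing constant: 0.33·0.000165216 + 0.3·0.35153 + 0.37·0.0018363 = 0.106193.
P(B | observation) = 0.105459 / 0.106193 = 0.993088.

0.9931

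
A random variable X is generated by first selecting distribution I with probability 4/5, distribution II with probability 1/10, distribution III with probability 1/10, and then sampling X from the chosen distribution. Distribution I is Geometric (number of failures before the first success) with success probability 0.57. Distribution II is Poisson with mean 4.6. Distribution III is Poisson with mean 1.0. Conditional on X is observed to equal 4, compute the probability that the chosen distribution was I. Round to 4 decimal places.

Likelihoods P(X=4 | ·): I: 0.0194872; II: 0.187528; III: 0.0153283.
Posterior ∝ prior × likelihood. Numerator for I: 0.8·0.0194872 = 0.0155897.
Normalizing constant: 0.8·0.0194872 + 0.1·0.187528 + 0.1·0.0153283 = 0.0358753.
P(I | observation) = 0.0155897 / 0.0358753 = 0.434553.

0.4346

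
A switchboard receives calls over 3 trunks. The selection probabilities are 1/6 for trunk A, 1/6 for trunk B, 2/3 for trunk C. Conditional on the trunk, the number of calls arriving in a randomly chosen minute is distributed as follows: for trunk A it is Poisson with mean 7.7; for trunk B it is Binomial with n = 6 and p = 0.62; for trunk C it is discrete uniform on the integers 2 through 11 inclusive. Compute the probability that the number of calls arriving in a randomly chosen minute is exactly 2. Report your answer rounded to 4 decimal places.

Conditional on each trunk, P(X = 2): A: 0.0134241; B: 0.120229; C: 0.1.
By total probability, P(X = 2) = 0.166667·0.0134241 + 0.166667·0.120229 + 0.666667·0.1 = 0.0889422.

0.0889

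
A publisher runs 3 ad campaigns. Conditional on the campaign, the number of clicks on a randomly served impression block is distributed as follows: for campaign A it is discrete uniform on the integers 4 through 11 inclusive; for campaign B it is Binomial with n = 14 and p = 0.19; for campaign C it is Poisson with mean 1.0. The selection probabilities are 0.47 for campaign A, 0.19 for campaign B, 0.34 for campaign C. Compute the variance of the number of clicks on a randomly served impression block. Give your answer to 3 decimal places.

12.238

Per component, A: μ=7.5, E[X²]=61.5; B: μ=2.66, E[X²]=9.2302; C: μ=1, E[X²]=2.
E[X] = 0.47·7.5 + 0.19·2.66 + 0.34·1 = 4.3704.
E[X²] = 0.47·61.5 + 0.19·9.2302 + 0.34·2 = 31.3387.
Var(X) = E[X²] − (E[X])² = 31.3387 − 19.1004 = 12.2383.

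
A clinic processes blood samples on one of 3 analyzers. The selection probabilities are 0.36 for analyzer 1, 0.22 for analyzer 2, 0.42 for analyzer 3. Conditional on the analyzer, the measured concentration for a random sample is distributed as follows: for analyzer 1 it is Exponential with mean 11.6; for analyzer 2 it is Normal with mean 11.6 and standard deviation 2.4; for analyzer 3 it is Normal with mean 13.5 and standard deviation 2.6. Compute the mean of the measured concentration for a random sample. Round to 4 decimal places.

Component means — 1: 11.6; 2: 11.6; 3: 13.5.
E[X] = 0.36·11.6 + 0.22·11.6 + 0.42·13.5 = 12.398.

12.3980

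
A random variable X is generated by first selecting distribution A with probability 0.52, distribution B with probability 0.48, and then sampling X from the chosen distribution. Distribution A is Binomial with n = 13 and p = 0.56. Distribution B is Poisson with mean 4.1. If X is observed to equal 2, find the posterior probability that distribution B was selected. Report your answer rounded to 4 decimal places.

Likelihoods P(X=2 | ·): A: 0.00292718; B: 0.139293.
Posterior ∝ prior × likelihood. Numerator for B: 0.48·0.139293 = 0.0668608.
Normalizing constant: 0.52·0.00292718 + 0.48·0.139293 = 0.0683829.
P(B | observation) = 0.0668608 / 0.0683829 = 0.977741.

0.9777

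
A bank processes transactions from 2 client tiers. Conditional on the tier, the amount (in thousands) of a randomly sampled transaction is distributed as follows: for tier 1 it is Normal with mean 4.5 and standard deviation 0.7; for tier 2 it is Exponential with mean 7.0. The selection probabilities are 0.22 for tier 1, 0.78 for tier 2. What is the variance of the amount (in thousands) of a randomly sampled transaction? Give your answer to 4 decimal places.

Per component, 1: μ=4.5, E[X²]=20.74; 2: μ=7, E[X²]=98.
E[X] = 0.22·4.5 + 0.78·7 = 6.45.
E[X²] = 0.22·20.74 + 0.78·98 = 81.0028.
Var(X) = E[X²] − (E[X])² = 81.0028 − 41.6025 = 39.4003.

39.4003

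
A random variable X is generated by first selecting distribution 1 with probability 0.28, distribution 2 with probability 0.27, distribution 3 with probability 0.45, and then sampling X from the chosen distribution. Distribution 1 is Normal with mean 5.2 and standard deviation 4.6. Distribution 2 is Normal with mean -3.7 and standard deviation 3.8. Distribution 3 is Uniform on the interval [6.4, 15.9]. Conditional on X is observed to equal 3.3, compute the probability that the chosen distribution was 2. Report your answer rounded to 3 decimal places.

0.189

Likelihoods f(3.3 | ·): 1: 0.0796353; 2: 0.0192429; 3: 0.
Posterior ∝ prior × likelihood. Numerator for 2: 0.27·0.0192429 = 0.00519557.
Normalizing constant: 0.28·0.0796353 + 0.27·0.0192429 + 0.45·0 = 0.0274935.
P(2 | observation) = 0.00519557 / 0.0274935 = 0.188975.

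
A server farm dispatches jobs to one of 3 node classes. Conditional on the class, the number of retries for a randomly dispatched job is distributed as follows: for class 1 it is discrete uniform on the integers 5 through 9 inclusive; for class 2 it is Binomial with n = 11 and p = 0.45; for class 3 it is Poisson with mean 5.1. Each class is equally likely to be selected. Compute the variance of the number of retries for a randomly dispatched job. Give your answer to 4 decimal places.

4.1447

Per component, 1: μ=7, E[X²]=51; 2: μ=4.95, E[X²]=27.225; 3: μ=5.1, E[X²]=31.11.
E[X] = 0.333333·7 + 0.333333·4.95 + 0.333333·5.1 = 5.68333.
E[X²] = 0.333333·51 + 0.333333·27.225 + 0.333333·31.11 = 36.445.
Var(X) = E[X²] − (E[X])² = 36.445 − 32.3003 = 4.14472.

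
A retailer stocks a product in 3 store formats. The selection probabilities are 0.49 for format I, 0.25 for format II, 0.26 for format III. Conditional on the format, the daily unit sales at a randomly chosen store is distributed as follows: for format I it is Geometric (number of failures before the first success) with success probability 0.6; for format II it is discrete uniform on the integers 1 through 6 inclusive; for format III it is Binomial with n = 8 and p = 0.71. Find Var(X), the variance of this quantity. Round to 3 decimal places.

6.196

Per component, I: μ=0.666667, E[X²]=1.55556; II: μ=3.5, E[X²]=15.1667; III: μ=5.68, E[X²]=33.9096.
E[X] = 0.49·0.666667 + 0.25·3.5 + 0.26·5.68 = 2.67847.
E[X²] = 0.49·1.55556 + 0.25·15.1667 + 0.26·33.9096 = 13.3704.
Var(X) = E[X²] − (E[X])² = 13.3704 − 7.17418 = 6.1962.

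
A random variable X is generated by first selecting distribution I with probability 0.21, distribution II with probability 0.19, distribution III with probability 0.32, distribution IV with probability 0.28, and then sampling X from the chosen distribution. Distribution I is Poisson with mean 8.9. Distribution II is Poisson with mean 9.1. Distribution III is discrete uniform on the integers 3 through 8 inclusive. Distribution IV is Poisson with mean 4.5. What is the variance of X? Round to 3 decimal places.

Per component, I: μ=8.9, E[X²]=88.11; II: μ=9.1, E[X²]=91.91; III: μ=5.5, E[X²]=33.1667; IV: μ=4.5, E[X²]=24.75.
E[X] = 0.21·8.9 + 0.19·9.1 + 0.32·5.5 + 0.28·4.5 = 6.618.
E[X²] = 0.21·88.11 + 0.19·91.91 + 0.32·33.1667 + 0.28·24.75 = 53.5093.
Var(X) = E[X²] − (E[X])² = 53.5093 − 43.7979 = 9.71141.

9.711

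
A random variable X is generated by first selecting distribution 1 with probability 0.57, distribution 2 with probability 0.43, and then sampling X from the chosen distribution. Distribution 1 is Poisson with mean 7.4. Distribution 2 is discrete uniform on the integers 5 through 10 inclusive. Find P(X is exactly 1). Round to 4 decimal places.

0.0026

Conditional on each component, P(X = 1): 1: 0.00452327; 2: 0.
By total probability, P(X = 1) = 0.57·0.00452327 + 0.43·0 = 0.00257826.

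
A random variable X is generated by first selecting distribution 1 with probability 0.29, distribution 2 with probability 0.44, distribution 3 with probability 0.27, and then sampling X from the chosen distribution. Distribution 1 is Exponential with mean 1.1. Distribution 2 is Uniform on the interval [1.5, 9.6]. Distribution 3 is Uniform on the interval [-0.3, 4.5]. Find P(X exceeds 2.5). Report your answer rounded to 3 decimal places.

0.528

Conditional on each component, P(X > 2.5): 1: 0.103031; 2: 0.876543; 3: 0.416667.
By total probability, P(X > 2.5) = 0.29·0.103031 + 0.44·0.876543 + 0.27·0.416667 = 0.528058.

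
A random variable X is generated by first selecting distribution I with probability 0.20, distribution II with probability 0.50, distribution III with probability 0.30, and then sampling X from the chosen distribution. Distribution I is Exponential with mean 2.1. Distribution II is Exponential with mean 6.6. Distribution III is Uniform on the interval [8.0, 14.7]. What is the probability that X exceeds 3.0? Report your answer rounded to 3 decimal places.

Conditional on each component, P(X > 3.0): I: 0.239651; II: 0.634736; III: 1.
By total probability, P(X > 3.0) = 0.2·0.239651 + 0.5·0.634736 + 0.3·1 = 0.665298.

0.665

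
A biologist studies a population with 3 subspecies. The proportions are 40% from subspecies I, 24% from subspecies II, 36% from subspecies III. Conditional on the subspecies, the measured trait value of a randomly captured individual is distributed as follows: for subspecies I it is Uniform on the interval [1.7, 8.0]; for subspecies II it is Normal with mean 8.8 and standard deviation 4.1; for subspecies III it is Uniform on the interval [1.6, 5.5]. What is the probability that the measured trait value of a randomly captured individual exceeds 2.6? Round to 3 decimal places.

0.835

Conditional on each subspecies, P(X > 2.6): I: 0.857143; II: 0.934758; III: 0.74359.
By total probability, P(X > 2.6) = 0.4·0.857143 + 0.24·0.934758 + 0.36·0.74359 = 0.834891.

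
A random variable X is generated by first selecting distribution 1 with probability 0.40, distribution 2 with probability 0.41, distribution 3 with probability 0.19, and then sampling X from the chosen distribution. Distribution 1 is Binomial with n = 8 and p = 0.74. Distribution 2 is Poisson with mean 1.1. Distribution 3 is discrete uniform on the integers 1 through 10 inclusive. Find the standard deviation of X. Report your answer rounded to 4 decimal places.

Per component, 1: μ=5.92, E[X²]=36.5856; 2: μ=1.1, E[X²]=2.31; 3: μ=5.5, E[X²]=38.5.
E[X] = 0.4·5.92 + 0.41·1.1 + 0.19·5.5 = 3.864.
E[X²] = 0.4·36.5856 + 0.41·2.31 + 0.19·38.5 = 22.8963.
Var(X) = E[X²] − (E[X])² = 22.8963 − 14.9305 = 7.96584.
SD(X) = √7.96584 = 2.82238.

2.8224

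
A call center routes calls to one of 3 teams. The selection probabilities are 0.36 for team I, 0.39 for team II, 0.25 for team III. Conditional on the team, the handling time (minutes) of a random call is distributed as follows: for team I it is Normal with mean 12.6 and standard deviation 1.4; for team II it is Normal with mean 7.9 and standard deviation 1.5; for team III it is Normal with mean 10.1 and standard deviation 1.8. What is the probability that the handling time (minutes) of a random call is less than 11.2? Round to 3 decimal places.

Conditional on each team, P(X < 11.2): I: 0.158655; II: 0.986097; III: 0.729437.
By total probability, P(X < 11.2) = 0.36·0.158655 + 0.39·0.986097 + 0.25·0.729437 = 0.624053.

0.624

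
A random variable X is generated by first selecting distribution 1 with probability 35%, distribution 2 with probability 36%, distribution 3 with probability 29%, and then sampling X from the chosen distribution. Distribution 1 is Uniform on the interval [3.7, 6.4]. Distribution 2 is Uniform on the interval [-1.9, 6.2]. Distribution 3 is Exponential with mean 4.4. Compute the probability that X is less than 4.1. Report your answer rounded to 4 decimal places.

0.4943

Conditional on each component, P(X < 4.1): 1: 0.148148; 2: 0.740741; 3: 0.606163.
By total probability, P(X < 4.1) = 0.35·0.148148 + 0.36·0.740741 + 0.29·0.606163 = 0.494306.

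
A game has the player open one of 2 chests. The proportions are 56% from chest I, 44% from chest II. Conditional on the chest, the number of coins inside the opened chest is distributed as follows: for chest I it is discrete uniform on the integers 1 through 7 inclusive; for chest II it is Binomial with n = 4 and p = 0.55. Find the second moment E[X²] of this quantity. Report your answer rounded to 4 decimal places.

For each component E[X²] = Var + (mean)², giving I: 20; II: 5.83.
Overall E[X²] = 0.56·20 + 0.44·5.83 = 13.7652.

13.7652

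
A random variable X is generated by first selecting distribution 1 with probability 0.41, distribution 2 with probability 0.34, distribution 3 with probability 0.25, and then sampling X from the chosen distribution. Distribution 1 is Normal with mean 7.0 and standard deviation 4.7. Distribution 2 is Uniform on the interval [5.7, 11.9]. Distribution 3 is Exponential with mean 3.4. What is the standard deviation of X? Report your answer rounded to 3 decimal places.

Per component, 1: μ=7, E[X²]=71.09; 2: μ=8.8, E[X²]=80.6433; 3: μ=3.4, E[X²]=23.12.
E[X] = 0.41·7 + 0.34·8.8 + 0.25·3.4 = 6.712.
E[X²] = 0.41·71.09 + 0.34·80.6433 + 0.25·23.12 = 62.3456.
Var(X) = E[X²] − (E[X])² = 62.3456 − 45.0509 = 17.2947.
SD(X) = √17.2947 = 4.15869.

4.159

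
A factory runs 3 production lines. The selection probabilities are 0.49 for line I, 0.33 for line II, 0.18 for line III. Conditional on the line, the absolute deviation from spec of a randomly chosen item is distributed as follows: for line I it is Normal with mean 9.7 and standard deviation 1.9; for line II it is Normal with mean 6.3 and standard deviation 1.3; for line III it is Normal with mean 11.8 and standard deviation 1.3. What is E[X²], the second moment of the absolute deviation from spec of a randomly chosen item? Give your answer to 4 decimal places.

86.8958

For each component E[X²] = Var + (mean)², giving I: 97.7; II: 41.38; III: 140.93.
Overall E[X²] = 0.49·97.7 + 0.33·41.38 + 0.18·140.93 = 86.8958.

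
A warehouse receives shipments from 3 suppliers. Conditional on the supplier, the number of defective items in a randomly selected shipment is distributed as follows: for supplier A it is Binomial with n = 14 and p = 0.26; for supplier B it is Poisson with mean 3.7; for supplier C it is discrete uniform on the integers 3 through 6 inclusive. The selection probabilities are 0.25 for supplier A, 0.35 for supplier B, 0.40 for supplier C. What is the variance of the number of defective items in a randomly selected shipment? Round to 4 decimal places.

2.6323

Per component, A: μ=3.64, E[X²]=15.9432; B: μ=3.7, E[X²]=17.39; C: μ=4.5, E[X²]=21.5.
E[X] = 0.25·3.64 + 0.35·3.7 + 0.4·4.5 = 4.005.
E[X²] = 0.25·15.9432 + 0.35·17.39 + 0.4·21.5 = 18.6723.
Var(X) = E[X²] − (E[X])² = 18.6723 − 16.04 = 2.63227.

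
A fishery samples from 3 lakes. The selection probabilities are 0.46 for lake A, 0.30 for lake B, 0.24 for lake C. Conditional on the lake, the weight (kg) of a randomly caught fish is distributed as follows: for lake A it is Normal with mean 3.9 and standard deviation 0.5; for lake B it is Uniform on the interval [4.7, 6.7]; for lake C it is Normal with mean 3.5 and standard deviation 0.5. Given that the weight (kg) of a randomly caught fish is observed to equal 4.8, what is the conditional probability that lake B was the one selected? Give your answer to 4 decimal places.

Likelihoods f(4.8 | ·): A: 0.1579; B: 0.5; C: 0.0271659.
Posterior ∝ prior × likelihood. Numerator for B: 0.3·0.5 = 0.15.
Normalizing constant: 0.46·0.1579 + 0.3·0.5 + 0.24·0.0271659 = 0.229154.
P(B | observation) = 0.15 / 0.229154 = 0.654582.

0.6546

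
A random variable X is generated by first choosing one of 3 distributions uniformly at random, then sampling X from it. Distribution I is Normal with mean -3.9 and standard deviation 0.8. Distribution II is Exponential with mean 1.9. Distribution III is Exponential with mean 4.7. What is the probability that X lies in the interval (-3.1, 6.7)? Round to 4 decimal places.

Conditional on each component, P(-3.1 < X < 6.7): I: 0.158655; II: 0.970587; III: 0.759619.
By total probability, P(-3.1 < X < 6.7) = 0.333333·0.158655 + 0.333333·0.970587 + 0.333333·0.759619 = 0.629621.

0.6296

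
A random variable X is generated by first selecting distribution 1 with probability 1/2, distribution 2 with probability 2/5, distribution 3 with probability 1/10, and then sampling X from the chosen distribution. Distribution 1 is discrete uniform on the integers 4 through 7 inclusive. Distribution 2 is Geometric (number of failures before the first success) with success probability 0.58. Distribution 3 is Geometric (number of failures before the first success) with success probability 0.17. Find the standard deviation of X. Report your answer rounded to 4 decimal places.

Per component, 1: μ=5.5, E[X²]=31.5; 2: μ=0.724138, E[X²]=1.77289; 3: μ=4.88235, E[X²]=52.5571.
E[X] = 0.5·5.5 + 0.4·0.724138 + 0.1·4.88235 = 3.52789.
E[X²] = 0.5·31.5 + 0.4·1.77289 + 0.1·52.5571 = 21.7149.
Var(X) = E[X²] − (E[X])² = 21.7149 − 12.446 = 9.26885.
SD(X) = √9.26885 = 3.04448.

3.0445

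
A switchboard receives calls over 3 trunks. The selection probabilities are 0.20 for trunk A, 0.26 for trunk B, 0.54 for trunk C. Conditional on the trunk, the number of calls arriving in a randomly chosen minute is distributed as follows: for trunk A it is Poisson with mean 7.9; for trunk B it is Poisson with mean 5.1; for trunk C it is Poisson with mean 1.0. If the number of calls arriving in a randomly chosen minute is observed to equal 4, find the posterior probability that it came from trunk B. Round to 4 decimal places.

0.6875

Likelihoods P(X=4 | ·): A: 0.0601687; B: 0.171857; C: 0.0153283.
Posterior ∝ prior × likelihood. Numerator for B: 0.26·0.171857 = 0.0446829.
Normalizing constant: 0.2·0.0601687 + 0.26·0.171857 + 0.54·0.0153283 = 0.0649939.
P(B | observation) = 0.0446829 / 0.0649939 = 0.687493.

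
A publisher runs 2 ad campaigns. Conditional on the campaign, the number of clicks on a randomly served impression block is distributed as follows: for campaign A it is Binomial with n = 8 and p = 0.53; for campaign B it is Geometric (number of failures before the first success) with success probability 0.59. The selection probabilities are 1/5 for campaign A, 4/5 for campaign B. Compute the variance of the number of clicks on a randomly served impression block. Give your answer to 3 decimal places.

Per component, A: μ=4.24, E[X²]=19.9704; B: μ=0.694915, E[X²]=1.66073.
E[X] = 0.2·4.24 + 0.8·0.694915 = 1.40393.
E[X²] = 0.2·19.9704 + 0.8·1.66073 = 5.32266.
Var(X) = E[X²] − (E[X])² = 5.32266 − 1.97103 = 3.35164.

3.352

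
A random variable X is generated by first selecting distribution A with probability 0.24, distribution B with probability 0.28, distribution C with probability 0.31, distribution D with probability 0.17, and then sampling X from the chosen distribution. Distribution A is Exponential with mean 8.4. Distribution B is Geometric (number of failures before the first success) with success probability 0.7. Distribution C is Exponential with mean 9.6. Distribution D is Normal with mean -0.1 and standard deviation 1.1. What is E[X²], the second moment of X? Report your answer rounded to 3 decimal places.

91.438

For each component E[X²] = Var + (mean)², giving A: 141.12; B: 0.795918; C: 184.32; D: 1.22.
Overall E[X²] = 0.24·141.12 + 0.28·0.795918 + 0.31·184.32 + 0.17·1.22 = 91.4383.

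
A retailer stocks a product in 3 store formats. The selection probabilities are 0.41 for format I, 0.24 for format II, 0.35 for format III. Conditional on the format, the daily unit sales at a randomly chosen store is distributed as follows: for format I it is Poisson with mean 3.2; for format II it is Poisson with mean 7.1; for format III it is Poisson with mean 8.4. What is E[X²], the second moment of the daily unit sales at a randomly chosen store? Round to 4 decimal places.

46.9488

For each component E[X²] = Var + (mean)², giving I: 13.44; II: 57.51; III: 78.96.
Overall E[X²] = 0.41·13.44 + 0.24·57.51 + 0.35·78.96 = 46.9488.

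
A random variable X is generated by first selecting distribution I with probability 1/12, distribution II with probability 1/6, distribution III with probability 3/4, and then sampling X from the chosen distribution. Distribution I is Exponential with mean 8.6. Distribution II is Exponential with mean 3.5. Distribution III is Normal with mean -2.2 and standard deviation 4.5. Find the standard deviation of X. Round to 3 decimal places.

Per component, I: μ=8.6, E[X²]=147.92; II: μ=3.5, E[X²]=24.5; III: μ=-2.2, E[X²]=25.09.
E[X] = 0.0833333·8.6 + 0.166667·3.5 + 0.75·-2.2 = -0.35.
E[X²] = 0.0833333·147.92 + 0.166667·24.5 + 0.75·25.09 = 35.2275.
Var(X) = E[X²] − (E[X])² = 35.2275 − 0.1225 = 35.105.
SD(X) = √35.105 = 5.92495.

5.925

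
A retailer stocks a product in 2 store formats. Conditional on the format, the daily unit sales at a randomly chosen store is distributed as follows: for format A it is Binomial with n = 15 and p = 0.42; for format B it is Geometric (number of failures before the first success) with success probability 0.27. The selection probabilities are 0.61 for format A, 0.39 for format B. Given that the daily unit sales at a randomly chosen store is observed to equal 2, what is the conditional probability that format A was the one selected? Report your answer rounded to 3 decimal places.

Likelihoods P(X=2 | ·): A: 0.0155687; B: 0.143883.
Posterior ∝ prior × likelihood. Numerator for A: 0.61·0.0155687 = 0.00949689.
Normalizing constant: 0.61·0.0155687 + 0.39·0.143883 = 0.0656113.
P(A | observation) = 0.00949689 / 0.0656113 = 0.144745.

0.145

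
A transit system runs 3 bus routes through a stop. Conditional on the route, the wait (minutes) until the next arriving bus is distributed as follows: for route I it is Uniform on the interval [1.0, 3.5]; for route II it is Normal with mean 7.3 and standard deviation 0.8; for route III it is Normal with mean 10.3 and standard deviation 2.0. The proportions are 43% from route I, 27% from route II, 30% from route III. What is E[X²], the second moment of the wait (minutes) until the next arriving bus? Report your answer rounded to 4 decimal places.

49.9889

For each component E[X²] = Var + (mean)², giving I: 5.58333; II: 53.93; III: 110.09.
Overall E[X²] = 0.43·5.58333 + 0.27·53.93 + 0.3·110.09 = 49.9889.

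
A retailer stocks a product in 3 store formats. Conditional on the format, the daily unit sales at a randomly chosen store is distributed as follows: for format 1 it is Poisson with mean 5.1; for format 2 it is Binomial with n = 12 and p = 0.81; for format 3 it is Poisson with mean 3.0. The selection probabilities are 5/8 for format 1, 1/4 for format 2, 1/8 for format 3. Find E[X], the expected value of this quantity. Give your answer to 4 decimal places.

Component means — 1: 5.1; 2: 9.72; 3: 3.
E[X] = 0.625·5.1 + 0.25·9.72 + 0.125·3 = 5.9925.

5.9925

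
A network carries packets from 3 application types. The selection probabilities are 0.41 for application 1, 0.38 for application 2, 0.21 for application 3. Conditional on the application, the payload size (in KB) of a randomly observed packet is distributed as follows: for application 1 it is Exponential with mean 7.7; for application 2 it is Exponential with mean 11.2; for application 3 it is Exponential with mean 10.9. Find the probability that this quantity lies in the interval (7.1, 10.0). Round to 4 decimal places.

0.1227

Conditional on each application, P(7.1 < X < 10.0): 1: 0.124806; 2: 0.121019; 3: 0.121784.
By total probability, P(7.1 < X < 10.0) = 0.41·0.124806 + 0.38·0.121019 + 0.21·0.121784 = 0.122732.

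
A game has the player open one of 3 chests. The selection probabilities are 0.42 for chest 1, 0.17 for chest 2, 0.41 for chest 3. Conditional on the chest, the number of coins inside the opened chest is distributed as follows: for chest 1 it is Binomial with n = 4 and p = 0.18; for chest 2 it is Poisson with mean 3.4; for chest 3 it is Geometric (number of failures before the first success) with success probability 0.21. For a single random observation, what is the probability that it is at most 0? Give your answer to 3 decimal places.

0.282

Conditional on each chest, P(X ≤ 0): 1: 0.452122; 2: 0.0333733; 3: 0.21.
By total probability, P(X ≤ 0) = 0.42·0.452122 + 0.17·0.0333733 + 0.41·0.21 = 0.281665.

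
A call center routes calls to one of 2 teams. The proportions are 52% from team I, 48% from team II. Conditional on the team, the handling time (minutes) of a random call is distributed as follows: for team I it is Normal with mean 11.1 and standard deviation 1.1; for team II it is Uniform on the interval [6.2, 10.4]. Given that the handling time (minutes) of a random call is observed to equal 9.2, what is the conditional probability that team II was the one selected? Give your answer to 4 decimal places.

0.7293

Likelihoods f(9.2 | ·): I: 0.0815952; II: 0.238095.
Posterior ∝ prior × likelihood. Numerator for II: 0.48·0.238095 = 0.114286.
Normalizing constant: 0.52·0.0815952 + 0.48·0.238095 = 0.156715.
P(II | observation) = 0.114286 / 0.156715 = 0.729257.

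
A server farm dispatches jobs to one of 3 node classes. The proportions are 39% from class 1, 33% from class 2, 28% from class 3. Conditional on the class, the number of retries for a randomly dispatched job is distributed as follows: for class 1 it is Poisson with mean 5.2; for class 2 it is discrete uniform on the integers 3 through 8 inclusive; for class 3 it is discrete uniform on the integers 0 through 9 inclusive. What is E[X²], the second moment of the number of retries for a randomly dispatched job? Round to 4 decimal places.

For each component E[X²] = Var + (mean)², giving 1: 32.24; 2: 33.1667; 3: 28.5.
Overall E[X²] = 0.39·32.24 + 0.33·33.1667 + 0.28·28.5 = 31.4986.

31.4986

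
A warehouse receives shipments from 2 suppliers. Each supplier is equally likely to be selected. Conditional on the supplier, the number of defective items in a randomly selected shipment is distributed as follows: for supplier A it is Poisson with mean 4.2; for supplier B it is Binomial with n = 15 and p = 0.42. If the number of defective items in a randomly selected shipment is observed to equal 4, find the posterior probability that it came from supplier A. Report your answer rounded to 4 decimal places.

Likelihoods P(X=4 | ·): A: 0.194424; B: 0.10613.
Posterior ∝ prior × likelihood. Numerator for A: 0.5·0.194424 = 0.0972118.
Normalizing constant: 0.5·0.194424 + 0.5·0.10613 = 0.150277.
P(A | observation) = 0.0972118 / 0.150277 = 0.646885.

0.6469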